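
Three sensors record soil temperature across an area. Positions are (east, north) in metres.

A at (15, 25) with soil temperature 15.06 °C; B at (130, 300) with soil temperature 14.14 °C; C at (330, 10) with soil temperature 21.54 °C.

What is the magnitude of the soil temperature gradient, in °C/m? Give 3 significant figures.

0.0232 °C/m

With T = a·x + b·y + c and A as origin, the differences give:
  115·a + 275·b = -0.92
  315·a + (-15)·b = +6.48
Eliminate b (×(-15) and ×275, subtract): -88350·a = -1768.200 → a = ∂T/∂x = +0.02001
Back-substitute: b = ∂T/∂y = -0.01171.
|∇f| = √(0.02001² + -0.01171²) = 0.02318 °C/m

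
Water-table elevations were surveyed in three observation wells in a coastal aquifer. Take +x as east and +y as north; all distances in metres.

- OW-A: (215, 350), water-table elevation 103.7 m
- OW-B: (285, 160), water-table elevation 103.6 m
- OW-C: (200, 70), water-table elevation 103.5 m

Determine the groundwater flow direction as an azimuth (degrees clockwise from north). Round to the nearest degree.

213°

Taking OW-A as reference: OW-B−OW-A = (70, -190, -0.1); OW-C−OW-A = (-15, -280, -0.2).
Determinant of the coordinate differences = 70·(-280) − (-15)·(-190) = -22450.
∂h/∂x = [(-0.1)·(-280) − (-0.2)·(-190)] / -22450 = +0.0004454
∂h/∂y = [70·(-0.2) − (-15)·(-0.1)] / -22450 = +0.0006904
Flow direction (−∇h) has components (-0.0004454 E, -0.0006904 N).
Azimuth = atan2(E, N) = atan2(-0.0004454, -0.0006904) = 212.8° ≈ 213°.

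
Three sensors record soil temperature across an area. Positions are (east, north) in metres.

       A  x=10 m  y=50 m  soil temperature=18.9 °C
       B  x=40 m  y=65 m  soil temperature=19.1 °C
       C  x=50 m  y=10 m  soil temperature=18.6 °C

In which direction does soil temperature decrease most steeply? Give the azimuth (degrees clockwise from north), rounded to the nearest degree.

With T = a·x + b·y + c and A as origin, the differences give:
  30·a + 15·b = +0.2
  40·a + (-40)·b = -0.3
Eliminate b (×(-40) and ×15, subtract): -1800·a = -3.50 → a = ∂T/∂x = +0.001944
Back-substitute: b = ∂T/∂y = +0.009444.
Steepest decrease is along −∇f: components (-0.001944 E, -0.009444 N).
Azimuth = atan2(-0.001944, -0.009444) = 191.6° ≈ 192°.

192°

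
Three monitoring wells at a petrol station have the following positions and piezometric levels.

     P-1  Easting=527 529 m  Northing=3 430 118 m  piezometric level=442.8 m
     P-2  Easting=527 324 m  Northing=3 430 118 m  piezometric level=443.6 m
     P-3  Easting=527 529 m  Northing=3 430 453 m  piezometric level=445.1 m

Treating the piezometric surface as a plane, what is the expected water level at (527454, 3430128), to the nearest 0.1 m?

443.2 m

∂h/∂x = (443.6 − 442.8) / (527324 − 527529) = -0.003902
∂h/∂y = (445.1 − 442.8) / (3430453 − 3430118) = +0.006866
h(527454, 3430128) = 442.8 + (-0.003902)·(-75) + (+0.006866)·(10) = 442.8 +0.293 +0.069 = 443.161 m.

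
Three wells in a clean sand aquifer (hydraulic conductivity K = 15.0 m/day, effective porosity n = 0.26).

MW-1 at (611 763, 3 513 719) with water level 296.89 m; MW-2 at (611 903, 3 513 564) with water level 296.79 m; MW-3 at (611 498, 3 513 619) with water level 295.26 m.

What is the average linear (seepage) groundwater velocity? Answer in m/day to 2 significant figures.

Differences from MW-1: to MW-2 (Δx, Δy, Δh) = (140, -155, -0.10); to MW-3 = (-265, -100, -1.63).
Solve a·Δx + b·Δy = Δh: det = 140·(-100) − (-265)·(-155) = -55075.
∂h/∂x = [(-0.10)·(-100) − (-1.63)·(-155)] / -55075 = +0.004406
∂h/∂y = [140·(-1.63) − (-265)·(-0.10)] / -55075 = +0.004625
|∇h| = √(0.004406² + 0.004625²) = 0.006388
Seepage velocity v = K·i/n = 15.0 × 0.006388 / 0.26 = 0.3685 m/day.

0.37 m/day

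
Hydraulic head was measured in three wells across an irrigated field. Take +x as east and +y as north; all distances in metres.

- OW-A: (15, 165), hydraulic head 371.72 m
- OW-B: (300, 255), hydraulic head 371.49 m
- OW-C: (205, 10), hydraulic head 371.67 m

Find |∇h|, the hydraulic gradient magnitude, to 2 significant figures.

With h = a·x + b·y + c and OW-A as origin, the differences give:
  285·a + 90·b = -0.23
  190·a + (-155)·b = -0.05
Eliminate b (×(-155) and ×90, subtract): -61275·a = 40.150 → a = ∂h/∂x = -0.0006552
Back-substitute: b = ∂h/∂y = -0.0004806.
|∇h| = √(-0.0006552² + -0.0004806²) = 0.0008126

0.00081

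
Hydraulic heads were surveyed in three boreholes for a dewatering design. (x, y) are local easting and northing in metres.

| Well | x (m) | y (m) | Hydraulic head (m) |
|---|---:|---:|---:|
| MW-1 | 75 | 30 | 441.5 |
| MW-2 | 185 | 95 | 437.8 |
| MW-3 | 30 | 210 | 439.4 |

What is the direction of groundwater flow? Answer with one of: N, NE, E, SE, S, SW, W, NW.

Differences from MW-1: to MW-2 (Δx, Δy, Δh) = (110, 65, -3.7); to MW-3 = (-45, 180, -2.1).
Solve a·Δx + b·Δy = Δh: det = 110·180 − (-45)·65 = 22725.
∂h/∂x = [(-3.7)·180 − (-2.1)·65] / 22725 = -0.02330
∂h/∂y = [110·(-2.1) − (-45)·(-3.7)] / 22725 = -0.01749
Flow = −∇h = (+0.02330 east, +0.01749 north), which points northeast.

NE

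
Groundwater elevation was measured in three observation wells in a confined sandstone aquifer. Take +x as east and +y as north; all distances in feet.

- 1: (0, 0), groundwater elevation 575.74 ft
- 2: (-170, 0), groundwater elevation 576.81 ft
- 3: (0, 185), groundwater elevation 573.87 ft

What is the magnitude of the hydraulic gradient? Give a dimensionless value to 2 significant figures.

∂h/∂x = (576.81 − 575.74) / (-170 − 0) = -0.006294
∂h/∂y = (573.87 − 575.74) / (185 − 0) = -0.01011
|∇h| = √(-0.006294² + -0.01011²) = 0.01191

0.012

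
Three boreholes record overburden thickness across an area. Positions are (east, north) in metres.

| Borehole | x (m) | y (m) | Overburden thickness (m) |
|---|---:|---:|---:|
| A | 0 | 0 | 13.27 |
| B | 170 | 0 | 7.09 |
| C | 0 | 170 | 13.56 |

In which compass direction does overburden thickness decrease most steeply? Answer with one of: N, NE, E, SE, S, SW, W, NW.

E

∂d/∂x = (7.09 − 13.27) / (170 − 0) = -0.03635
∂d/∂y = (13.56 − 13.27) / (170 − 0) = +0.001706
Steepest decrease is along −∇f = (+0.03635 E, -0.001706 N) → east.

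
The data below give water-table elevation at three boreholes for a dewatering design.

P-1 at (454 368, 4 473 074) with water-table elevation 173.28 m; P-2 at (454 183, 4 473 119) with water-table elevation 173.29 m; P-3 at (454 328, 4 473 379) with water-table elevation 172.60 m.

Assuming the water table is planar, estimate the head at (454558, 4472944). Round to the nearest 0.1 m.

173.5 m

Taking P-1 as reference: P-2−P-1 = (-185, 45, +0.01); P-3−P-1 = (-40, 305, -0.68).
Solve a·Δx + b·Δy = Δh: det = (-185)·305 − (-40)·45 = -54625.
∂h/∂x = [(+0.01)·305 − (-0.68)·45] / -54625 = -0.0006160
∂h/∂y = [(-185)·(-0.68) − (-40)·(+0.01)] / -54625 = -0.002310
h(454558, 4472944) = 173.28 + (-0.0006160)·(190) + (-0.002310)·(-130) = 173.28 -0.117 +0.300 = 173.463 m.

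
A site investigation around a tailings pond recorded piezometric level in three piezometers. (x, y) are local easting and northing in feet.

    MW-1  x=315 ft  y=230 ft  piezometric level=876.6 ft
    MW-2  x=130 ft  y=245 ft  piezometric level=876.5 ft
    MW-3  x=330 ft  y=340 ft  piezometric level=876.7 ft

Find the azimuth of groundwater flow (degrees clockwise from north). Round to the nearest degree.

Taking MW-1 as reference: MW-2−MW-1 = (-185, 15, -0.1); MW-3−MW-1 = (15, 110, +0.1).
Determinant of the coordinate differences = (-185)·110 − 15·15 = -20575.
∂h/∂x = [(-0.1)·110 − (+0.1)·15] / -20575 = +0.0006075
∂h/∂y = [(-185)·(+0.1) − 15·(-0.1)] / -20575 = +0.0008262
Flow direction (−∇h) has components (-0.0006075 E, -0.0008262 N).
Azimuth = atan2(E, N) = atan2(-0.0006075, -0.0008262) = 216.3° ≈ 216°.

216°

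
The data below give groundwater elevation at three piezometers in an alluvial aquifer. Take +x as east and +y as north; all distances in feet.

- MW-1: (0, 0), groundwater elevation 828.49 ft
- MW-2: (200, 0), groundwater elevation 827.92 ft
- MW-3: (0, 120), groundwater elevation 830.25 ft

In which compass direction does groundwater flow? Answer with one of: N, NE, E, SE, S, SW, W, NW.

∂h/∂x = (827.92 − 828.49) / (200 − 0) = -0.002850
∂h/∂y = (830.25 − 828.49) / (120 − 0) = +0.01467
Flow = −∇h = (+0.002850 east, -0.01467 north), which points south.

S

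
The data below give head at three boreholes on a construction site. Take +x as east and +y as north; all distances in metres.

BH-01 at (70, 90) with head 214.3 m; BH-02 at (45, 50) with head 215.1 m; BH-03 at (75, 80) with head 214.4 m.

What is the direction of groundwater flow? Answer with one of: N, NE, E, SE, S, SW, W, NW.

NE

With h = a·x + b·y + c and BH-01 as origin, the differences give:
  (-25)·a + (-40)·b = +0.8
  5·a + (-10)·b = +0.1
Eliminate b (×(-10) and ×(-40), subtract): 450·a = -4.00 → a = ∂h/∂x = -0.008889
Back-substitute: b = ∂h/∂y = -0.01444.
Flow = −∇h = (+0.008889 east, +0.01444 north), which points northeast.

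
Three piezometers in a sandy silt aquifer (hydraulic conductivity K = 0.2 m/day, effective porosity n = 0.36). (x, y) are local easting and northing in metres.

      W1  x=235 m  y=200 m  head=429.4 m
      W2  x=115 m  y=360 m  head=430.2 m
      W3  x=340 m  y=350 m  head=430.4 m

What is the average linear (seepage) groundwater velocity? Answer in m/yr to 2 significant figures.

Taking W1 as reference: W2−W1 = (-120, 160, +0.8); W3−W1 = (105, 150, +1.0).
Determinant of the coordinate differences = (-120)·150 − 105·160 = -34800.
∂h/∂x = [(+0.8)·150 − (+1.0)·160] / -34800 = +0.001149
∂h/∂y = [(-120)·(+1.0) − 105·(+0.8)] / -34800 = +0.005862
|∇h| = √(0.001149² + 0.005862²) = 0.005974
Seepage velocity v = K·i/n = 0.2 × 0.005974 / 0.36 = 0.003319 m/day = 1.212 m/yr.

1.2 m/yr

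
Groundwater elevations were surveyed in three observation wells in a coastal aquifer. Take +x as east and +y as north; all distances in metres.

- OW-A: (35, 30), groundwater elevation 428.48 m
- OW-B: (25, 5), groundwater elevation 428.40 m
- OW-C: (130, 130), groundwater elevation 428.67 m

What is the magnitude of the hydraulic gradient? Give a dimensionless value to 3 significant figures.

Differences from OW-A: to OW-B (Δx, Δy, Δh) = (-10, -25, -0.08); to OW-C = (95, 100, +0.19).
Solve a·Δx + b·Δy = Δh: det = (-10)·100 − 95·(-25) = 1375.
∂h/∂x = [(-0.08)·100 − (+0.19)·(-25)] / 1375 = -0.002364
∂h/∂y = [(-10)·(+0.19) − 95·(-0.08)] / 1375 = +0.004145
|∇h| = √(-0.002364² + 0.004145²) = 0.004772

0.00477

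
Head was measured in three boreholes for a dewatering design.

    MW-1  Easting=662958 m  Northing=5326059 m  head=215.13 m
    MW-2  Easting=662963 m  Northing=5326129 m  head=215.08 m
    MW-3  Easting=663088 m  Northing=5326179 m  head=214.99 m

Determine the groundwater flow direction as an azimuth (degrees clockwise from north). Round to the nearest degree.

033°

Taking MW-1 as reference: MW-2−MW-1 = (5, 70, -0.05); MW-3−MW-1 = (130, 120, -0.14).
Solve a·Δx + b·Δy = Δh: det = 5·120 − 130·70 = -8500.
∂h/∂x = [(-0.05)·120 − (-0.14)·70] / -8500 = -0.0004471
∂h/∂y = [5·(-0.14) − 130·(-0.05)] / -8500 = -0.0006824
Flow direction (−∇h) has components (+0.0004471 E, +0.0006824 N).
Azimuth = atan2(E, N) = atan2(+0.0004471, +0.0006824) = 33.2° ≈ 033°.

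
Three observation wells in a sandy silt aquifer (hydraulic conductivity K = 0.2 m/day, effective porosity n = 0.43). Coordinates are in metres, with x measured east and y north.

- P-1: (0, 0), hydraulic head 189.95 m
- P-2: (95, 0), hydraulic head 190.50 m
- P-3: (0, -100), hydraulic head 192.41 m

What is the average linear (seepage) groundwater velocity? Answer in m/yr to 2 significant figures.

4.3 m/yr

∂h/∂x = (190.50 − 189.95) / (95 − 0) = +0.005789
∂h/∂y = (192.41 − 189.95) / (-100 − 0) = -0.02460
|∇h| = √(0.005789² + -0.02460²) = 0.02527
Seepage velocity v = K·i/n = 0.2 × 0.02527 / 0.43 = 0.01175 m/day = 4.292 m/yr.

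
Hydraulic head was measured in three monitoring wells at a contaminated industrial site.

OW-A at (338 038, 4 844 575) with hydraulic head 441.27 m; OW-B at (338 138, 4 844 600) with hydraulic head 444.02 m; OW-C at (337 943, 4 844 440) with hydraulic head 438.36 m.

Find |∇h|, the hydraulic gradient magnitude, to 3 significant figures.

0.0270

Taking OW-A as reference: OW-B−OW-A = (100, 25, +2.75); OW-C−OW-A = (-95, -135, -2.91).
Solve a·Δx + b·Δy = Δh: det = 100·(-135) − (-95)·25 = -11125.
∂h/∂x = [(+2.75)·(-135) − (-2.91)·25] / -11125 = +0.02683
∂h/∂y = [100·(-2.91) − (-95)·(+2.75)] / -11125 = +0.002674
|∇h| = √(0.02683² + 0.002674²) = 0.02696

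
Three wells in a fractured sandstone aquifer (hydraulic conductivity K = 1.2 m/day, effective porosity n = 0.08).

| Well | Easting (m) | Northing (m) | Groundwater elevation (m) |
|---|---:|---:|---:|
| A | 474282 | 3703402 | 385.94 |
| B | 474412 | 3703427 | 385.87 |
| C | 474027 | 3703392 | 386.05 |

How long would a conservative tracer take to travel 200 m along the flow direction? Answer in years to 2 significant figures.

45 years

Three-point gradient (reference A): Δ to B = (130, 25, -0.07), Δ to C = (-255, -10, +0.11).
∂h/∂x = -0.0004039, ∂h/∂y = -0.0006995 (det = 5075).
|∇h| = √(-0.0004039² + -0.0006995²) = 0.0008077
Seepage velocity v = K·i/n = 1.2 × 0.0008077 / 0.08 = 0.01212 m/day.
t = 200 / 0.01212 = 1.65e+04 days = 45.2 years.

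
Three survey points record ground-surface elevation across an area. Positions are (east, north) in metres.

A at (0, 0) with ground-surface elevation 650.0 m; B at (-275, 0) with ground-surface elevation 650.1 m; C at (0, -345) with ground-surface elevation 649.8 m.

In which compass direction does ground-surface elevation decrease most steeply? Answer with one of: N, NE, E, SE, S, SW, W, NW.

∂z/∂x = (650.1 − 650.0) / (-275 − 0) = -0.0003636
∂z/∂y = (649.8 − 650.0) / (-345 − 0) = +0.0005797
Steepest decrease is along −∇f = (+0.0003636 E, -0.0005797 N) → southeast.

SE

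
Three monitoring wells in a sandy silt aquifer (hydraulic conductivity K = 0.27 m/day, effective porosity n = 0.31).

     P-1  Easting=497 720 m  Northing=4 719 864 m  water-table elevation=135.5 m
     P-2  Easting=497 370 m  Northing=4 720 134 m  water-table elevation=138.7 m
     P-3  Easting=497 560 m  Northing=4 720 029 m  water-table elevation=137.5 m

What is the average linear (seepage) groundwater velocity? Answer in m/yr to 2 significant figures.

4.1 m/yr

With h = a·x + b·y + c and P-1 as origin, the differences give:
  (-350)·a + 270·b = +3.2
  (-160)·a + 165·b = +2.0
Eliminate b (×165 and ×270, subtract): -14550·a = -12.00 → a = ∂h/∂x = +0.0008247
Back-substitute: b = ∂h/∂y = +0.01292.
|∇h| = √(0.0008247² + 0.01292²) = 0.01295
Seepage velocity v = K·i/n = 0.27 × 0.01295 / 0.31 = 0.01128 m/day = 4.12 m/yr.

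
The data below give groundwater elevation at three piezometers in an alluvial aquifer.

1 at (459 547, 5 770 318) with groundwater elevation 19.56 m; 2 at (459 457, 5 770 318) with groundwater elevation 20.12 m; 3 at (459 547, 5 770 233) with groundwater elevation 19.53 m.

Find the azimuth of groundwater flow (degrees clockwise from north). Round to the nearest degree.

∂h/∂x = (20.12 − 19.56) / (459457 − 459547) = -0.006222
∂h/∂y = (19.53 − 19.56) / (5770233 − 5770318) = +0.0003529
Flow direction (−∇h) has components (+0.006222 E, -0.0003529 N).
Azimuth = atan2(E, N) = atan2(+0.006222, -0.0003529) = 93.2° ≈ 093°.

093°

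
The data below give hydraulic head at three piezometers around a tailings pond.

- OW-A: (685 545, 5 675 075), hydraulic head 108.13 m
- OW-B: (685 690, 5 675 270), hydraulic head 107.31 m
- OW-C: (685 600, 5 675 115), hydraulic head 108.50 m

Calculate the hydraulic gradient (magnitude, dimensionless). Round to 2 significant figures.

0.029

Differences from OW-A: to OW-B (Δx, Δy, Δh) = (145, 195, -0.82); to OW-C = (55, 40, +0.37).
Determinant of the coordinate differences = 145·40 − 55·195 = -4925.
∂h/∂x = [(-0.82)·40 − (+0.37)·195] / -4925 = +0.02131
∂h/∂y = [145·(+0.37) − 55·(-0.82)] / -4925 = -0.02005
|∇h| = √(0.02131² + -0.02005²) = 0.02926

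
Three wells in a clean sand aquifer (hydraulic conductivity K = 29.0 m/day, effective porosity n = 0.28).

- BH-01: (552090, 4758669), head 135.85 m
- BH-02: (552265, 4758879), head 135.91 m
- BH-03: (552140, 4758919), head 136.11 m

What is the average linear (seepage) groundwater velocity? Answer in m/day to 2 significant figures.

With h = a·x + b·y + c and BH-01 as origin, the differences give:
  175·a + 210·b = +0.06
  50·a + 250·b = +0.26
Eliminate b (×250 and ×210, subtract): 33250·a = -39.600 → a = ∂h/∂x = -0.001191
Back-substitute: b = ∂h/∂y = +0.001278.
|∇h| = √(-0.001191² + 0.001278²) = 0.001747
Seepage velocity v = K·i/n = 29.0 × 0.001747 / 0.28 = 0.1809 m/day.

0.18 m/day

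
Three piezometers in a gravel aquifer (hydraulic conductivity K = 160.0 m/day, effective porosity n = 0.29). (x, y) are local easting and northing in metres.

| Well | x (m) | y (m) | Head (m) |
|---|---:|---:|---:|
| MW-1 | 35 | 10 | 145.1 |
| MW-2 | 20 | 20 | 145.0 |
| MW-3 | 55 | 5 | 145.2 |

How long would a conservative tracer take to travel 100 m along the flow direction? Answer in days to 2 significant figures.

With h = a·x + b·y + c and MW-1 as origin, the differences give:
  (-15)·a + 10·b = -0.1
  20·a + (-5)·b = +0.1
Eliminate b (×(-5) and ×10, subtract): -125·a = -0.50 → a = ∂h/∂x = +0.004000
Back-substitute: b = ∂h/∂y = -0.004000.
|∇h| = √(0.004000² + -0.004000²) = 0.005657
Seepage velocity v = K·i/n = 160.0 × 0.005657 / 0.29 = 3.121 m/day.
t = 100 / 3.121 = 32.04 days.

32 days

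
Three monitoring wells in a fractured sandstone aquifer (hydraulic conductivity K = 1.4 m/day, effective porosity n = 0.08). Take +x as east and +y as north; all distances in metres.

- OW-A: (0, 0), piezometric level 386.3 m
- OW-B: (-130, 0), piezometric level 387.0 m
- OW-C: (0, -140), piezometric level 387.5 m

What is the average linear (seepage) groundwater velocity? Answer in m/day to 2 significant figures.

∂h/∂x = (387.0 − 386.3) / (-130 − 0) = -0.005385
∂h/∂y = (387.5 − 386.3) / (-140 − 0) = -0.008571
|∇h| = √(-0.005385² + -0.008571²) = 0.01012
Seepage velocity v = K·i/n = 1.4 × 0.01012 / 0.08 = 0.1771 m/day.

0.18 m/day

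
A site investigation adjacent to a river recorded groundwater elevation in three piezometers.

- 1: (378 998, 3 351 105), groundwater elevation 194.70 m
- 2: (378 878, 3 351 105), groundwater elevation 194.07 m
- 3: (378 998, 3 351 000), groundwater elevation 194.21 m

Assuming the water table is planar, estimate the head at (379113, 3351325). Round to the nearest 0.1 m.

196.3 m

∂h/∂x = (194.07 − 194.70) / (378878 − 378998) = +0.005250
∂h/∂y = (194.21 − 194.70) / (3351000 − 3351105) = +0.004667
h(379113, 3351325) = 194.70 + (+0.005250)·(115) + (+0.004667)·(220) = 194.70 +0.604 +1.027 = 196.330 m.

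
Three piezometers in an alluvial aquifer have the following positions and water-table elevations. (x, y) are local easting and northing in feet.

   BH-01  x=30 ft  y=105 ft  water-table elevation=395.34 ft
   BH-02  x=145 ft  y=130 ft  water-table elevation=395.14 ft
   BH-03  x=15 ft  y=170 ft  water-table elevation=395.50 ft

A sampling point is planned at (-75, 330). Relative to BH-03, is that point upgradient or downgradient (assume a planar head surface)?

upgradient

With h = a·x + b·y + c and BH-01 as origin, the differences give:
  115·a + 25·b = -0.20
  (-15)·a + 65·b = +0.16
Eliminate b (×65 and ×25, subtract): 7850·a = -17.000 → a = ∂h/∂x = -0.002166
Back-substitute: b = ∂h/∂y = +0.001962.
Head at (-75, 330) = 395.34 + (-0.002166)·(-105) + (+0.001962)·(225) = 396.01 ft.
That is higher than the 395.50 ft at BH-03, so the point is upgradient.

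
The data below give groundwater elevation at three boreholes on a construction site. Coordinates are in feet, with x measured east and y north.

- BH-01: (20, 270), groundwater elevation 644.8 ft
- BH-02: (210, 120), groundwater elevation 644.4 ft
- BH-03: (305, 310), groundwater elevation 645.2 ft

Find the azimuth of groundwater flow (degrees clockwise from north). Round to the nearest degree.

193°

Taking BH-01 as reference: BH-02−BH-01 = (190, -150, -0.4); BH-03−BH-01 = (285, 40, +0.4).
Determinant of the coordinate differences = 190·40 − 285·(-150) = 50350.
∂h/∂x = [(-0.4)·40 − (+0.4)·(-150)] / 50350 = +0.0008739
∂h/∂y = [190·(+0.4) − 285·(-0.4)] / 50350 = +0.003774
Flow direction (−∇h) has components (-0.0008739 E, -0.003774 N).
Azimuth = atan2(E, N) = atan2(-0.0008739, -0.003774) = 193.0° ≈ 193°.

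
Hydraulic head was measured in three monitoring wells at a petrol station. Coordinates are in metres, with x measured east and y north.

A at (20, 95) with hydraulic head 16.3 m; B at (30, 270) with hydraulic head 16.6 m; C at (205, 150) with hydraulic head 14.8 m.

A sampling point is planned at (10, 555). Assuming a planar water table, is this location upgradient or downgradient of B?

With h = a·x + b·y + c and A as origin, the differences give:
  10·a + 175·b = +0.3
  185·a + 55·b = -1.5
Eliminate b (×55 and ×175, subtract): -31825·a = 279.00 → a = ∂h/∂x = -0.008767
Back-substitute: b = ∂h/∂y = +0.002215.
Head at (10, 555) = 16.3 + (-0.008767)·(-10) + (+0.002215)·(460) = 17.41 m.
That is higher than the 16.6 m at B, so the point is upgradient.

upgradient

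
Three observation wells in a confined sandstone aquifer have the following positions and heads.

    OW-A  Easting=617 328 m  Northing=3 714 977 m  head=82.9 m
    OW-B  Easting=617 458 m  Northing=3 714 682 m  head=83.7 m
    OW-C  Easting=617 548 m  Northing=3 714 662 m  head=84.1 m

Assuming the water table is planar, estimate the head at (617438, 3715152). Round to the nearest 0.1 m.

83.2 m

Taking OW-A as reference: OW-B−OW-A = (130, -295, +0.8); OW-C−OW-A = (220, -315, +1.2).
Determinant of the coordinate differences = 130·(-315) − 220·(-295) = 23950.
∂h/∂x = [(+0.8)·(-315) − (+1.2)·(-295)] / 23950 = +0.004259
∂h/∂y = [130·(+1.2) − 220·(+0.8)] / 23950 = -0.0008351
h(617438, 3715152) = 82.9 + (+0.004259)·(110) + (-0.0008351)·(175) = 82.9 +0.468 -0.146 = 83.222 m.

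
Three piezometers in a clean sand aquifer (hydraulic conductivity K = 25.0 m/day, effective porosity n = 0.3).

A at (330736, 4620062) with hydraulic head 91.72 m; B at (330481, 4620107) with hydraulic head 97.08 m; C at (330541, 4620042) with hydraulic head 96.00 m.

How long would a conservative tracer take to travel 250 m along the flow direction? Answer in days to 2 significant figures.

With h = a·x + b·y + c and A as origin, the differences give:
  (-255)·a + 45·b = +5.36
  (-195)·a + (-20)·b = +4.28
Eliminate b (×(-20) and ×45, subtract): 13875·a = -299.800 → a = ∂h/∂x = -0.02161
Back-substitute: b = ∂h/∂y = -0.003330.
|∇h| = √(-0.02161² + -0.003330²) = 0.02187
Seepage velocity v = K·i/n = 25.0 × 0.02187 / 0.3 = 1.823 m/day.
t = 250 / 1.823 = 137.1 days.

140 days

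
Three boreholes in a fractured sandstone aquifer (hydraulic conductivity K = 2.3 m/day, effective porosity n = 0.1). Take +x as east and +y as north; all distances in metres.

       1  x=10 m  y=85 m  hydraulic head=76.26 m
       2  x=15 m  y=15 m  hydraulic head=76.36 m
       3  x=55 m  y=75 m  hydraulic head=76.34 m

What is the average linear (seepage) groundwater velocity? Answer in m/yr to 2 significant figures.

17 m/yr

Taking 1 as reference: 2−1 = (5, -70, +0.10); 3−1 = (45, -10, +0.08).
Determinant of the coordinate differences = 5·(-10) − 45·(-70) = 3100.
∂h/∂x = [(+0.10)·(-10) − (+0.08)·(-70)] / 3100 = +0.001484
∂h/∂y = [5·(+0.08) − 45·(+0.10)] / 3100 = -0.001323
|∇h| = √(0.001484² + -0.001323²) = 0.001988
Seepage velocity v = K·i/n = 2.3 × 0.001988 / 0.1 = 0.04572 m/day = 16.7 m/yr.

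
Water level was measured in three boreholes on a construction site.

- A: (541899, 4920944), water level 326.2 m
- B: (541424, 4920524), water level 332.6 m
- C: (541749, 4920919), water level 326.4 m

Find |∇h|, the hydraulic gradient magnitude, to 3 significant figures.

With h = a·x + b·y + c and A as origin, the differences give:
  (-475)·a + (-420)·b = +6.4
  (-150)·a + (-25)·b = +0.2
Eliminate b (×(-25) and ×(-420), subtract): -51125·a = -76.00 → a = ∂h/∂x = +0.001487
Back-substitute: b = ∂h/∂y = -0.01692.
|∇h| = √(0.001487² + -0.01692²) = 0.01699

0.0170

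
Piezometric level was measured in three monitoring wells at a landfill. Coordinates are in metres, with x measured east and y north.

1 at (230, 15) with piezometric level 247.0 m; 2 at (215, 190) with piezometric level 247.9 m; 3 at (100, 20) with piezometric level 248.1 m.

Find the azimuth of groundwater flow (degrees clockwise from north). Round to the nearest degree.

Differences from 1: to 2 (Δx, Δy, Δh) = (-15, 175, +0.9); to 3 = (-130, 5, +1.1).
Determinant of the coordinate differences = (-15)·5 − (-130)·175 = 22675.
∂h/∂x = [(+0.9)·5 − (+1.1)·175] / 22675 = -0.008291
∂h/∂y = [(-15)·(+1.1) − (-130)·(+0.9)] / 22675 = +0.004432
Flow direction (−∇h) has components (+0.008291 E, -0.004432 N).
Azimuth = atan2(E, N) = atan2(+0.008291, -0.004432) = 118.1° ≈ 118°.

118°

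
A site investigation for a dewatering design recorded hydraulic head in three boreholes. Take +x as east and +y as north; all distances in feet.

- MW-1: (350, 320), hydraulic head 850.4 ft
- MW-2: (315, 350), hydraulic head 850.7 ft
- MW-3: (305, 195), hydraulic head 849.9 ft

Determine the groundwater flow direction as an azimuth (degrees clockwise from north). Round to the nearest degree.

Differences from MW-1: to MW-2 (Δx, Δy, Δh) = (-35, 30, +0.3); to MW-3 = (-45, -125, -0.5).
Solve a·Δx + b·Δy = Δh: det = (-35)·(-125) − (-45)·30 = 5725.
∂h/∂x = [(+0.3)·(-125) − (-0.5)·30] / 5725 = -0.003930
∂h/∂y = [(-35)·(-0.5) − (-45)·(+0.3)] / 5725 = +0.005415
Flow direction (−∇h) has components (+0.003930 E, -0.005415 N).
Azimuth = atan2(E, N) = atan2(+0.003930, -0.005415) = 144.0° ≈ 144°.

144°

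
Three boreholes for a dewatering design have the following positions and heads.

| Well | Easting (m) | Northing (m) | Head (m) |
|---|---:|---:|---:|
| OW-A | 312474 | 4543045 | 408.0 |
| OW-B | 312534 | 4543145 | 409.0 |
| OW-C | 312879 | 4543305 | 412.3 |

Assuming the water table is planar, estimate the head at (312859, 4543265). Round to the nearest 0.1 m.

With h = a·x + b·y + c and OW-A as origin, the differences give:
  60·a + 100·b = +1.0
  405·a + 260·b = +4.3
Eliminate b (×260 and ×100, subtract): -24900·a = -170.00 → a = ∂h/∂x = +0.006827
Back-substitute: b = ∂h/∂y = +0.005904.
h(312859, 4543265) = 408.0 + (+0.006827)·(385) + (+0.005904)·(220) = 408.0 +2.629 +1.299 = 411.927 m.

411.9 m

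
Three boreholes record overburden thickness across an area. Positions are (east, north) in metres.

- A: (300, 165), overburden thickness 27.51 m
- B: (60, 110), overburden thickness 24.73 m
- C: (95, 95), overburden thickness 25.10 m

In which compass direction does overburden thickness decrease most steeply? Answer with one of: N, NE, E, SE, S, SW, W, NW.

Differences from A: to B (Δx, Δy, Δh) = (-240, -55, -2.78); to C = (-205, -70, -2.41).
Determinant of the coordinate differences = (-240)·(-70) − (-205)·(-55) = 5525.
∂d/∂x = [(-2.78)·(-70) − (-2.41)·(-55)] / 5525 = +0.01123
∂d/∂y = [(-240)·(-2.41) − (-205)·(-2.78)] / 5525 = +0.001538
Steepest decrease is along −∇f = (-0.01123 E, -0.001538 N) → west.

W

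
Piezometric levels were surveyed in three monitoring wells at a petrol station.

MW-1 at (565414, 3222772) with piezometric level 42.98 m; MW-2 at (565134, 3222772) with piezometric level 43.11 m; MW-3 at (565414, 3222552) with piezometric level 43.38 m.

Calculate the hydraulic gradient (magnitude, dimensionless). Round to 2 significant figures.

0.0019

∂h/∂x = (43.11 − 42.98) / (565134 − 565414) = -0.0004643
∂h/∂y = (43.38 − 42.98) / (3222552 − 3222772) = -0.001818
|∇h| = √(-0.0004643² + -0.001818²) = 0.001876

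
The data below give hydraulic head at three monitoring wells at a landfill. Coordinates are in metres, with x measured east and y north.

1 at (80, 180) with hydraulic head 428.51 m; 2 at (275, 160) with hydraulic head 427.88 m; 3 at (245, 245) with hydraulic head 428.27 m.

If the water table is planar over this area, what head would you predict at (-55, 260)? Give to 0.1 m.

429.2 m

With h = a·x + b·y + c and 1 as origin, the differences give:
  195·a + (-20)·b = -0.63
  165·a + 65·b = -0.24
Eliminate b (×65 and ×(-20), subtract): 15975·a = -45.750 → a = ∂h/∂x = -0.002864
Back-substitute: b = ∂h/∂y = +0.003577.
h(-55, 260) = 428.51 + (-0.002864)·(-135) + (+0.003577)·(80) = 428.51 +0.387 +0.286 = 429.183 m.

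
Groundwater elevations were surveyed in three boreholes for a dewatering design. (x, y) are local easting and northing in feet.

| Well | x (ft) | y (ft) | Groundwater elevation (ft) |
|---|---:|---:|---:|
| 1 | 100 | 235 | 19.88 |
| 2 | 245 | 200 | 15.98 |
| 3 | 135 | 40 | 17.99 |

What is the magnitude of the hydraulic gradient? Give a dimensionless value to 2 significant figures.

0.026

Taking 1 as reference: 2−1 = (145, -35, -3.90); 3−1 = (35, -195, -1.89).
Solve a·Δx + b·Δy = Δh: det = 145·(-195) − 35·(-35) = -27050.
∂h/∂x = [(-3.90)·(-195) − (-1.89)·(-35)] / -27050 = -0.02567
∂h/∂y = [145·(-1.89) − 35·(-3.90)] / -27050 = +0.005085
|∇h| = √(-0.02567² + 0.005085²) = 0.02617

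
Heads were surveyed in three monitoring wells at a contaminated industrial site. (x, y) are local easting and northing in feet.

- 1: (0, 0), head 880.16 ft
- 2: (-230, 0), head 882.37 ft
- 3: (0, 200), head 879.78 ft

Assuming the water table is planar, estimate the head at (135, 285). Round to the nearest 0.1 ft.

∂h/∂x = (882.37 − 880.16) / (-230 − 0) = -0.009609
∂h/∂y = (879.78 − 880.16) / (200 − 0) = -0.001900
h(135, 285) = 880.16 + (-0.009609)·(135) + (-0.001900)·(285) = 880.16 -1.297 -0.541 = 878.321 ft.

878.3 ft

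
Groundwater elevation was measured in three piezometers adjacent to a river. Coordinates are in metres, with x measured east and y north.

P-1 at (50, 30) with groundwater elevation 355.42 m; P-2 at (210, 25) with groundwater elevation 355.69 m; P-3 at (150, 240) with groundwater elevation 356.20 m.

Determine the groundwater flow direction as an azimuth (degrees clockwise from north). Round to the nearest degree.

With h = a·x + b·y + c and P-1 as origin, the differences give:
  160·a + (-5)·b = +0.27
  100·a + 210·b = +0.78
Eliminate b (×210 and ×(-5), subtract): 34100·a = 60.600 → a = ∂h/∂x = +0.001777
Back-substitute: b = ∂h/∂y = +0.002868.
Flow direction (−∇h) has components (-0.001777 E, -0.002868 N).
Azimuth = atan2(E, N) = atan2(-0.001777, -0.002868) = 211.8° ≈ 212°.

212°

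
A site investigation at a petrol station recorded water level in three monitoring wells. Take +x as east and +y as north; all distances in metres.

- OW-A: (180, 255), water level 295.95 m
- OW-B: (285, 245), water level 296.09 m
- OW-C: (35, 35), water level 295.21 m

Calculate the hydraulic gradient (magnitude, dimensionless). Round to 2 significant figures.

Differences from OW-A: to OW-B (Δx, Δy, Δh) = (105, -10, +0.14); to OW-C = (-145, -220, -0.74).
Solve a·Δx + b·Δy = Δh: det = 105·(-220) − (-145)·(-10) = -24550.
∂h/∂x = [(+0.14)·(-220) − (-0.74)·(-10)] / -24550 = +0.001556
∂h/∂y = [105·(-0.74) − (-145)·(+0.14)] / -24550 = +0.002338
|∇h| = √(0.001556² + 0.002338²) = 0.002808

0.0028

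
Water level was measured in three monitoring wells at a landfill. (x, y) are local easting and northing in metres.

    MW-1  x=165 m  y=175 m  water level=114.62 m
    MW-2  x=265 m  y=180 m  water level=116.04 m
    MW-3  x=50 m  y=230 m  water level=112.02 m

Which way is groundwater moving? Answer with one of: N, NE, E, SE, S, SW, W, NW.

Differences from MW-1: to MW-2 (Δx, Δy, Δh) = (100, 5, +1.42); to MW-3 = (-115, 55, -2.60).
Solve a·Δx + b·Δy = Δh: det = 100·55 − (-115)·5 = 6075.
∂h/∂x = [(+1.42)·55 − (-2.60)·5] / 6075 = +0.01500
∂h/∂y = [100·(-2.60) − (-115)·(+1.42)] / 6075 = -0.01592
Flow = −∇h = (-0.01500 east, +0.01592 north), which points northwest.

NW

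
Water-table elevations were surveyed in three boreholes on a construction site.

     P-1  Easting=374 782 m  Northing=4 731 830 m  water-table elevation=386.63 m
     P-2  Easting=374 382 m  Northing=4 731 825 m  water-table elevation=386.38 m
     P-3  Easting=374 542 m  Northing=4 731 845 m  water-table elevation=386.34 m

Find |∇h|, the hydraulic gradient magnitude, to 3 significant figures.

Differences from P-1: to P-2 (Δx, Δy, Δh) = (-400, -5, -0.25); to P-3 = (-240, 15, -0.29).
Solve a·Δx + b·Δy = Δh: det = (-400)·15 − (-240)·(-5) = -7200.
∂h/∂x = [(-0.25)·15 − (-0.29)·(-5)] / -7200 = +0.0007222
∂h/∂y = [(-400)·(-0.29) − (-240)·(-0.25)] / -7200 = -0.007778
|∇h| = √(0.0007222² + -0.007778²) = 0.007811

0.00781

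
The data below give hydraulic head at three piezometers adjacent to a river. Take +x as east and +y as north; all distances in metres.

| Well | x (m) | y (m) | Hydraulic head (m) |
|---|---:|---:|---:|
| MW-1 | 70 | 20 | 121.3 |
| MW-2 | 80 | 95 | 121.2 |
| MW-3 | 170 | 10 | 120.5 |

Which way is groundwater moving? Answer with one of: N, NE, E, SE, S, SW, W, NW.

Taking MW-1 as reference: MW-2−MW-1 = (10, 75, -0.1); MW-3−MW-1 = (100, -10, -0.8).
Determinant of the coordinate differences = 10·(-10) − 100·75 = -7600.
∂h/∂x = [(-0.1)·(-10) − (-0.8)·75] / -7600 = -0.008026
∂h/∂y = [10·(-0.8) − 100·(-0.1)] / -7600 = -0.0002632
Flow = −∇h = (+0.008026 east, +0.0002632 north), which points east.

E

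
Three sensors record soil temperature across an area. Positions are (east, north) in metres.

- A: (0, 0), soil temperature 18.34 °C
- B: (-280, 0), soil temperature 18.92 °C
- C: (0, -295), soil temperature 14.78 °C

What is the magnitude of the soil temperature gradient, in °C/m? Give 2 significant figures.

0.012 °C/m

∂T/∂x = (18.92 − 18.34) / (-280 − 0) = -0.002071
∂T/∂y = (14.78 − 18.34) / (-295 − 0) = +0.01207
|∇f| = √(-0.002071² + 0.01207²) = 0.01225 °C/m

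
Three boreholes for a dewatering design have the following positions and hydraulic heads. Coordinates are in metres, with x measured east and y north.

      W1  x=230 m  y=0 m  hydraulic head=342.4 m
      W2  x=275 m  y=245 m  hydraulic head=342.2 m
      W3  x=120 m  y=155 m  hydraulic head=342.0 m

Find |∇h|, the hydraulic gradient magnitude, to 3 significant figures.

0.00230

Three-point gradient (reference W1): Δ to W2 = (45, 245, -0.2), Δ to W3 = (-110, 155, -0.4).
∂h/∂x = +0.001975, ∂h/∂y = -0.001179 (det = 33925).
|∇h| = √(0.001975² + -0.001179²) = 0.0023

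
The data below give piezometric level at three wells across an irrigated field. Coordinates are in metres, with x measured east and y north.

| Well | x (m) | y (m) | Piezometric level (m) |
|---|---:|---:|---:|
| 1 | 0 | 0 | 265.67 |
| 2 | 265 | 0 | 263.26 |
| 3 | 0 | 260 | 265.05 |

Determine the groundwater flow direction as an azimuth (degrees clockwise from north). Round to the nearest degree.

∂h/∂x = (263.26 − 265.67) / (265 − 0) = -0.009094
∂h/∂y = (265.05 − 265.67) / (260 − 0) = -0.002385
Flow direction (−∇h) has components (+0.009094 E, +0.002385 N).
Azimuth = atan2(E, N) = atan2(+0.009094, +0.002385) = 75.3° ≈ 075°.

075°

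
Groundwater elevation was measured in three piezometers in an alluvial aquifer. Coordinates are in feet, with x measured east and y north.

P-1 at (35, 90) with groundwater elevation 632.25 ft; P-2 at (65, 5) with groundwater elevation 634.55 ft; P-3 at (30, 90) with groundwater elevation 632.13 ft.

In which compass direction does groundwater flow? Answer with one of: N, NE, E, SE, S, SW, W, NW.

NW

Taking P-1 as reference: P-2−P-1 = (30, -85, +2.30); P-3−P-1 = (-5, 0, -0.12).
Solve a·Δx + b·Δy = Δh: det = 30·0 − (-5)·(-85) = -425.
∂h/∂x = [(+2.30)·0 − (-0.12)·(-85)] / -425 = +0.02400
∂h/∂y = [30·(-0.12) − (-5)·(+2.30)] / -425 = -0.01859
Flow = −∇h = (-0.02400 east, +0.01859 north), which points northwest.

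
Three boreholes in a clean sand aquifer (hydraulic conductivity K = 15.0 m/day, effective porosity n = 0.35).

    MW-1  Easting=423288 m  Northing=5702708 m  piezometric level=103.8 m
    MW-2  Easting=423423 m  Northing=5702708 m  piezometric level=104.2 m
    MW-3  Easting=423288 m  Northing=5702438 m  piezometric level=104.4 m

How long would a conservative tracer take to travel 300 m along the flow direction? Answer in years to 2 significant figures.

5.2 years

∂h/∂x = (104.2 − 103.8) / (423423 − 423288) = +0.002963
∂h/∂y = (104.4 − 103.8) / (5702438 − 5702708) = -0.002222
|∇h| = √(0.002963² + -0.002222²) = 0.003704
Seepage velocity v = K·i/n = 15.0 × 0.003704 / 0.35 = 0.1587 m/day.
t = 300 / 0.1587 = 1890 days = 5.17 years.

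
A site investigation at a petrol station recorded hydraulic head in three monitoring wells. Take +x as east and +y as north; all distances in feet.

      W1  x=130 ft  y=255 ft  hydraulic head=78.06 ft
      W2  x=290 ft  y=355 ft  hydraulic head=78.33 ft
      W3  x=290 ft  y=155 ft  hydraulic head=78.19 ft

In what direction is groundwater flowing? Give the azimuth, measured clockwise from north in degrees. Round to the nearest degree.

241°

Differences from W1: to W2 (Δx, Δy, Δh) = (160, 100, +0.27); to W3 = (160, -100, +0.13).
Determinant of the coordinate differences = 160·(-100) − 160·100 = -32000.
∂h/∂x = [(+0.27)·(-100) − (+0.13)·100] / -32000 = +0.001250
∂h/∂y = [160·(+0.13) − 160·(+0.27)] / -32000 = +0.0007000
Flow direction (−∇h) has components (-0.001250 E, -0.0007000 N).
Azimuth = atan2(E, N) = atan2(-0.001250, -0.0007000) = 240.8° ≈ 241°.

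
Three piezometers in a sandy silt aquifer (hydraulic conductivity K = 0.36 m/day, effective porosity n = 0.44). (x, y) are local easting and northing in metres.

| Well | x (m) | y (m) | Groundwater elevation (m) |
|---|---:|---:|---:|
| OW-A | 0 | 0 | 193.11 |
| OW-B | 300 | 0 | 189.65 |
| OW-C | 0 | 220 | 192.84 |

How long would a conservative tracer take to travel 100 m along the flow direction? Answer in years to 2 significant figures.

29 years

∂h/∂x = (189.65 − 193.11) / (300 − 0) = -0.01153
∂h/∂y = (192.84 − 193.11) / (220 − 0) = -0.001227
|∇h| = √(-0.01153² + -0.001227²) = 0.0116
Seepage velocity v = K·i/n = 0.36 × 0.0116 / 0.44 = 0.009491 m/day.
t = 100 / 0.009491 = 1.054e+04 days = 28.9 years.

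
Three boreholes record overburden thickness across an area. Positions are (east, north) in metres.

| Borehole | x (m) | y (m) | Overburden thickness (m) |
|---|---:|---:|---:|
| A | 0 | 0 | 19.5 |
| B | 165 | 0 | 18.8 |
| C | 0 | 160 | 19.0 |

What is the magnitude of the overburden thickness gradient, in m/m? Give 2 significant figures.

0.0053 m/m

∂d/∂x = (18.8 − 19.5) / (165 − 0) = -0.004242
∂d/∂y = (19.0 − 19.5) / (160 − 0) = -0.003125
|∇f| = √(-0.004242² + -0.003125²) = 0.005269 m/m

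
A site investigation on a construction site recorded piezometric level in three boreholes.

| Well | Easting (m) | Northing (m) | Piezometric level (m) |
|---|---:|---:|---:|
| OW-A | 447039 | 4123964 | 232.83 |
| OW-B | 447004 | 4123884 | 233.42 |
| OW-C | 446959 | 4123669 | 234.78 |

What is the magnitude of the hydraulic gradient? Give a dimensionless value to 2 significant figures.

0.0071

Taking OW-A as reference: OW-B−OW-A = (-35, -80, +0.59); OW-C−OW-A = (-80, -295, +1.95).
Determinant of the coordinate differences = (-35)·(-295) − (-80)·(-80) = 3925.
∂h/∂x = [(+0.59)·(-295) − (+1.95)·(-80)] / 3925 = -0.004599
∂h/∂y = [(-35)·(+1.95) − (-80)·(+0.59)] / 3925 = -0.005363
|∇h| = √(-0.004599² + -0.005363²) = 0.007065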